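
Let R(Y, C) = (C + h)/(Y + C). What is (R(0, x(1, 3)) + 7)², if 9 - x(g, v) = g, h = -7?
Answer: 3249/64 ≈ 50.766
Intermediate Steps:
x(g, v) = 9 - g
R(Y, C) = (-7 + C)/(C + Y) (R(Y, C) = (C - 7)/(Y + C) = (-7 + C)/(C + Y))
(R(0, x(1, 3)) + 7)² = ((-7 + (9 - 1*1))/((9 - 1*1) + 0) + 7)² = ((-7 + (9 - 1))/((9 - 1) + 0) + 7)² = ((-7 + 8)/(8 + 0) + 7)² = (1/8 + 7)² = ((⅛)*1 + 7)² = (⅛ + 7)² = (57/8)² = 3249/64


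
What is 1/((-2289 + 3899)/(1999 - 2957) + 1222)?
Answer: 479/584533 ≈ 0.00081946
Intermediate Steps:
1/((-2289 + 3899)/(1999 - 2957) + 1222) = 1/(1610/(-958) + 1222) = 1/(1610*(-1/958) + 1222) = 1/(-805/479 + 1222) = 1/(584533/479) = 479/584533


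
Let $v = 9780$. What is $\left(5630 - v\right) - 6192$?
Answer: $-10342$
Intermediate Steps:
$\left(5630 - v\right) - 6192 = \left(5630 - 9780\right) - 6192 = -4150 - 6192 = -10342$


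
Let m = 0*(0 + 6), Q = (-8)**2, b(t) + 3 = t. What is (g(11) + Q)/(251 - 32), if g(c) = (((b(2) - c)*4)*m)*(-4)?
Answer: 64/219 ≈ 0.29224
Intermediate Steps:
b(t) = -3 + t
Q = 64
m = 0 (m = 0*6 = 0)
g(c) = 0 (g(c) = ((((-3 + 2) - c)*4)*0)*(-4) = (((-1 - c)*4)*0)*(-4) = ((-4 - 4*c)*0)*(-4) = 0*(-4) = 0)
(g(11) + Q)/(251 - 32) = (0 + 64)/(251 - 32) = 64/219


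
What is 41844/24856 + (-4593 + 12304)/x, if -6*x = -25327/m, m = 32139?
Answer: 9240128586183/157381978 ≈ 58712.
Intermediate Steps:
x = 25327/192834 (x = -(-25327)/(6*32139) = -⅙*(-25327/32139) = 25327/192834 ≈ 0.13134)
41844/24856 + (-4593 + 12304)/x = 41844/24856 + (-4593 + 12304)/(25327/192834) = 41844*(1/24856) + 7711*(192834/25327) = 10461/6214 + 1486942974/25327 = 9240128586183/157381978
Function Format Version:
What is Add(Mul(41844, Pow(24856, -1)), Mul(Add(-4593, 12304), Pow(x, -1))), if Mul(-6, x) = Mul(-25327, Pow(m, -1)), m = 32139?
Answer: Rational(9240128586183, 157381978) ≈ 58712.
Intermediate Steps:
x = Rational(25327, 192834) (x = Mul(Rational(-1, 6), Mul(-25327, Pow(32139, -1))) = Mul(Rational(-1, 6), Mul(-25327, Rational(1, 32139))) = Mul(Rational(-1, 6), Rational(-25327, 32139)) = Rational(25327, 192834) ≈ 0.13134)
Add(Mul(41844, Pow(24856, -1)), Mul(Add(-4593, 12304), Pow(x, -1))) = Add(Mul(41844, Pow(24856, -1)), Mul(Add(-4593, 12304), Pow(Rational(25327, 192834), -1))) = Add(Mul(41844, Rational(1, 24856)), Mul(7711, Rational(192834, 25327))) = Add(Rational(10461, 6214), Rational(1486942974, 25327)) = Rational(9240128586183, 157381978)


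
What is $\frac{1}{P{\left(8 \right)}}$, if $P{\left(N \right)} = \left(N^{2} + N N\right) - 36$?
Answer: $\frac{1}{92} \approx 0.01087$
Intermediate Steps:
$P{\left(N \right)} = -36 + 2 N^{2}$ ($P{\left(N \right)} = \left(N^{2} + N^{2}\right) - 36 = 2 N^{2} - 36 = -36 + 2 N^{2}$)
$\frac{1}{P{\left(8 \right)}} = \frac{1}{-36 + 2 \cdot 8^{2}} = \frac{1}{-36 + 2 \cdot 64} = \frac{1}{-36 + 128} = \frac{1}{92}$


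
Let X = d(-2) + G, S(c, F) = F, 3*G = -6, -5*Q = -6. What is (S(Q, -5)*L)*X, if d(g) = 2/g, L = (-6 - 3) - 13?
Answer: -330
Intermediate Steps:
Q = 6/5 (Q = -⅕*(-6) = 6/5 ≈ 1.2000)
G = -2 (G = (⅓)*(-6) = -2)
L = -22 (L = -9 - 13 = -22)
X = -3 (X = 2/(-2) - 2 = 2*(-½) - 2 = -1 - 2 = -3)
(S(Q, -5)*L)*X = -5*(-22)*(-3) = 110*(-3) = -330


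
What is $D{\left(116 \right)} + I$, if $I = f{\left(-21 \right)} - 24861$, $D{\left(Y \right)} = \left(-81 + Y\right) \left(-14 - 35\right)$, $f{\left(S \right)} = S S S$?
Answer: $-35837$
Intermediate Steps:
$f{\left(S \right)} = S^{3}$ ($f{\left(S \right)} = S^{2} S = S^{3}$)
$D{\left(Y \right)} = 3969 - 49 Y$ ($D{\left(Y \right)} = \left(-81 + Y\right) \left(-49\right) = 3969 - 49 Y$)
$I = -34122$ ($I = \left(-21\right)^{3} - 24861 = -9261 - 24861 = -34122$)
$D{\left(116 \right)} + I = \left(3969 - 5684\right) - 34122 = -1715 - 34122 = -35837$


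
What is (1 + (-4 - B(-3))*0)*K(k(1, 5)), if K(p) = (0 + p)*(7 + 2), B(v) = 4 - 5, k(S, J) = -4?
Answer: -36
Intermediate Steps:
B(v) = -1
K(p) = 9*p (K(p) = p*9 = 9*p)
(1 + (-4 - B(-3))*0)*K(k(1, 5)) = (1 + (-4 - 1*(-1))*0)*(9*(-4)) = (1 + (-4 + 1)*0)*(-36) = (1 - 3*0)*(-36) = (1 + 0)*(-36) = 1*(-36) = -36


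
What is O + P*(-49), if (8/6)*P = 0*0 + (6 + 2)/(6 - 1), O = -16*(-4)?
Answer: 26/5 ≈ 5.2000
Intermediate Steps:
O = 64
P = 6/5 (P = 3*(0*0 + (6 + 2)/(6 - 1))/4 = 3*(0 + 8/5)/4 = (¾)*(8/5) = 6/5 ≈ 1.2000)
O + P*(-49) = 64 + (6/5)*(-49) = 64 - 294/5 = 26/5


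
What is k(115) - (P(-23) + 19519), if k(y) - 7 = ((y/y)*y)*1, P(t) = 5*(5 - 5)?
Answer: -19397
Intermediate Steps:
P(t) = 0 (P(t) = 5*0 = 0)
k(y) = 7 + y (k(y) = 7 + ((y/y)*y)*1 = 7 + (1*y)*1 = 7 + y*1 = 7 + y)
k(115) - (P(-23) + 19519) = (7 + 115) - (0 + 19519) = 122 - 1*19519 = 122 - 19519 = -19397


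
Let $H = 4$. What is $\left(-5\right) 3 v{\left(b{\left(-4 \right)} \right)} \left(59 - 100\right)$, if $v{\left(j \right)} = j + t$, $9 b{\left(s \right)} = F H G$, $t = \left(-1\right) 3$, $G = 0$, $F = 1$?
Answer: $-1845$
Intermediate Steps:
$t = -3$
$b{\left(s \right)} = 0$ ($b{\left(s \right)} = \frac{1 \cdot 4 \cdot 0}{9} = \frac{4 \cdot 0}{9} = \frac{1}{9} \cdot 0 = 0$)
$v{\left(j \right)} = -3 + j$ ($v{\left(j \right)} = j - 3 = -3 + j$)
$\left(-5\right) 3 v{\left(b{\left(-4 \right)} \right)} \left(59 - 100\right) = \left(-5\right) 3 \left(-3 + 0\right) \left(59 - 100\right) = \left(-15\right) \left(-3\right) \left(-41\right) = 45 \left(-41\right) = -1845$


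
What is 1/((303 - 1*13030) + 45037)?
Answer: 1/32310 ≈ 3.0950e-5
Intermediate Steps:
1/((303 - 1*13030) + 45037) = 1/((303 - 13030) + 45037) = 1/(-12727 + 45037) = 1/32310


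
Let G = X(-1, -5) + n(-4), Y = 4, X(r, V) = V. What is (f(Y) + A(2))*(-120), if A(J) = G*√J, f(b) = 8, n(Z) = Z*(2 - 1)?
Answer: -960 + 1080*√2 ≈ 567.35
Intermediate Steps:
n(Z) = Z (n(Z) = Z*1 = Z)
G = -9 (G = -5 - 4 = -9)
A(J) = -9*√J
(f(Y) + A(2))*(-120) = (8 - 9*√2)*(-120) = -960 + 1080*√2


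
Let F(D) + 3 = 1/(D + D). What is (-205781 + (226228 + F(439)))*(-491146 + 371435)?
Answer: -2148792458263/878 ≈ -2.4474e+9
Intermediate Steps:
F(D) = -3 + 1/(2*D) (F(D) = -3 + 1/(D + D) = -3 + 1/(2*D))
(-205781 + (226228 + F(439)))*(-491146 + 371435) = (-205781 + (226228 + (-3 + (1/2)/439)))*(-491146 + 371435) = (-205781 + (226228 + (-3 + (1/2)*(1/439))))*(-119711) = (-205781 + (226228 + (-3 + 1/878)))*(-119711) = (-205781 + (226228 - 2633/878))*(-119711) = (-205781 + 198625551/878)*(-119711) = (17949833/878)*(-119711) = -2148792458263/878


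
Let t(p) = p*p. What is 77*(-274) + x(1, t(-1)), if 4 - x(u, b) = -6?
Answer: -21088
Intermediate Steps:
t(p) = p²
x(u, b) = 10 (x(u, b) = 4 - 1*(-6) = 4 + 6 = 10)
77*(-274) + x(1, t(-1)) = 77*(-274) + 10 = -21098 + 10 = -21088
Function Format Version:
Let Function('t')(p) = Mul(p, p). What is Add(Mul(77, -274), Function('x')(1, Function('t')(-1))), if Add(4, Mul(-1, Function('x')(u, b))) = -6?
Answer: -21088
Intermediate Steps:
Function('t')(p) = Pow(p, 2)
Function('x')(u, b) = 10 (Function('x')(u, b) = Add(4, Mul(-1, -6)) = Add(4, 6) = 10)
Add(Mul(77, -274), Function('x')(1, Function('t')(-1))) = Add(Mul(77, -274), 10) = Add(-21098, 10) = -21088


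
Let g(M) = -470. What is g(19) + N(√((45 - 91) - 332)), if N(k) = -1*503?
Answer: -973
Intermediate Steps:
N(k) = -503
g(19) + N(√((45 - 91) - 332)) = -470 - 503 = -973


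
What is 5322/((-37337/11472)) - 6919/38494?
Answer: -2350470394799/1437250478 ≈ -1635.4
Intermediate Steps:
5322/((-37337/11472)) - 6919/38494 = 5322/((-37337*1/11472)) - 6919*1/38494 = 5322/(-37337/11472) - 6919/38494 = 5322*(-11472/37337) - 6919/38494 = -61053984/37337 - 6919/38494 = -2350470394799/1437250478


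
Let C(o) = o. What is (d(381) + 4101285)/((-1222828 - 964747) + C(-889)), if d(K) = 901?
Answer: -2051093/1094232 ≈ -1.8745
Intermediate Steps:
(d(381) + 4101285)/((-1222828 - 964747) + C(-889)) = (901 + 4101285)/((-1222828 - 964747) - 889) = 4102186/(-2187575 - 889) = 4102186/(-2188464) = 4102186*(-1/2188464) = -2051093/1094232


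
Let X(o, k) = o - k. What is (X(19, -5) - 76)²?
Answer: 2704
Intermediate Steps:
(X(19, -5) - 76)² = ((19 - 1*(-5)) - 76)² = ((19 + 5) - 76)² = (24 - 76)² = (-52)² = 2704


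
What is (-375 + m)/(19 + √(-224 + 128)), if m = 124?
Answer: -4769/457 + 1004*I*√6/457 ≈ -10.435 + 5.3814*I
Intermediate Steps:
(-375 + m)/(19 + √(-224 + 128)) = (-375 + 124)/(19 + √(-224 + 128)) = -251/(19 + √(-96)) = -251/(19 + 4*I*√6)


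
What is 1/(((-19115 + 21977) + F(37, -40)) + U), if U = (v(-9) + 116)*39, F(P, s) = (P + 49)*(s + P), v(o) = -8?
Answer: 1/6816 ≈ 0.00014671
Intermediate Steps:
F(P, s) = (49 + P)*(P + s)
U = 4212 (U = (-8 + 116)*39 = 108*39 = 4212)
1/(((-19115 + 21977) + F(37, -40)) + U) = 1/(((-19115 + 21977) + (37**2 + 49*37 + 49*(-40) + 37*(-40))) + 4212) = 1/((2862 + (1369 + 1813 - 1960 - 1480)) + 4212) = 1/((2862 - 258) + 4212) = 1/(2604 + 4212) = 1/6816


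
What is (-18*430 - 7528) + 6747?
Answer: -8521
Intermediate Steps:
(-18*430 - 7528) + 6747 = (-7740 - 7528) + 6747 = -15268 + 6747 = -8521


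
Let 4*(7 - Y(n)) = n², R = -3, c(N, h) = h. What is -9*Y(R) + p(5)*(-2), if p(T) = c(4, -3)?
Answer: -147/4 ≈ -36.750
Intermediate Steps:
Y(n) = 7 - n²/4
p(T) = -3
-9*Y(R) + p(5)*(-2) = -9*(7 - ¼*(-3)²) - 3*(-2) = -9*(7 - ¼*9) + 6 = -9*(7 - 9/4) + 6 = -9*19/4 + 6 = -171/4 + 6 = -147/4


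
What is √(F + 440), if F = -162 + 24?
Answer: √302 ≈ 17.378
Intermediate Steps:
F = -138
√(F + 440) = √(-138 + 440) = √302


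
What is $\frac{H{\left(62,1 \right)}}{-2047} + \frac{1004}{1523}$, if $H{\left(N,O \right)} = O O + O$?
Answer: $\frac{2052142}{3117581} \approx 0.65825$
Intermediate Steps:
$H{\left(N,O \right)} = O + O^{2}$ ($H{\left(N,O \right)} = O^{2} + O = O + O^{2}$)
$\frac{H{\left(62,1 \right)}}{-2047} + \frac{1004}{1523} = \frac{1 \left(1 + 1\right)}{-2047} + \frac{1004}{1523} = 1 \cdot 2 \left(- \frac{1}{2047}\right) + 1004 \cdot \frac{1}{1523} = 2 \left(- \frac{1}{2047}\right) + \frac{1004}{1523} = - \frac{2}{2047} + \frac{1004}{1523} = \frac{2052142}{3117581}$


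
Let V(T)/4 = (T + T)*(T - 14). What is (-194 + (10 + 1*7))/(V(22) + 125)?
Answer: -59/511 ≈ -0.11546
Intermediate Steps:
V(T) = 8*T*(-14 + T) (V(T) = 4*((T + T)*(T - 14)) = 4*((2*T)*(-14 + T)) = 4*(2*T*(-14 + T)) = 8*T*(-14 + T))
(-194 + (10 + 1*7))/(V(22) + 125) = (-194 + (10 + 1*7))/(8*22*(-14 + 22) + 125) = (-194 + (10 + 7))/(8*22*8 + 125) = (-194 + 17)/(1408 + 125) = -177/1533 = -177*1/1533 = -59/511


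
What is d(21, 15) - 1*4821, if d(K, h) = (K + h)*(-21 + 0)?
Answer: -5577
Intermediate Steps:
d(K, h) = -21*K - 21*h (d(K, h) = (K + h)*(-21) = -21*K - 21*h)
d(21, 15) - 1*4821 = (-21*21 - 21*15) - 1*4821 = (-441 - 315) - 4821 = -756 - 4821 = -5577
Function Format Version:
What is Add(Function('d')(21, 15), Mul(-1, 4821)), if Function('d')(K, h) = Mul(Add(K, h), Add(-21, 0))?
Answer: -5577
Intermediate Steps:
Function('d')(K, h) = Add(Mul(-21, K), Mul(-21, h)) (Function('d')(K, h) = Mul(Add(K, h), -21) = Add(Mul(-21, K), Mul(-21, h)))
Add(Function('d')(21, 15), Mul(-1, 4821)) = Add(Add(Mul(-21, 21), Mul(-21, 15)), Mul(-1, 4821)) = Add(Add(-441, -315), -4821) = Add(-756, -4821) = -5577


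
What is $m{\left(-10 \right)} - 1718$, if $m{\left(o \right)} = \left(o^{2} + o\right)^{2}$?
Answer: $6382$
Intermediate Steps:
$m{\left(o \right)} = \left(o + o^{2}\right)^{2}$
$m{\left(-10 \right)} - 1718 = \left(-10\right)^{2} \left(1 - 10\right)^{2} - 1718 = 100 \left(-9\right)^{2} - 1718 = 100 \cdot 81 - 1718 = 8100 - 1718 = 6382$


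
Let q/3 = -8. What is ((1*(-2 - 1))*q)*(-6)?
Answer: -432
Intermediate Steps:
q = -24 (q = 3*(-8) = -24)
((1*(-2 - 1))*q)*(-6) = ((1*(-2 - 1))*(-24))*(-6) = ((1*(-3))*(-24))*(-6) = -3*(-24)*(-6) = 72*(-6) = -432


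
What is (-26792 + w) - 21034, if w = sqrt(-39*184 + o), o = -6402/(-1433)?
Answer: -47826 + I*sqrt(14726662998)/1433 ≈ -47826.0 + 84.685*I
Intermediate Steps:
o = 6402/1433 (o = -6402*(-1/1433) = 6402/1433 ≈ 4.4676)
w = I*sqrt(14726662998)/1433 (w = sqrt(-39*184 + 6402/1433) = sqrt(-7176 + 6402/1433) = sqrt(-10276806/1433) = I*sqrt(14726662998)/1433 ≈ 84.685*I)
(-26792 + w) - 21034 = (-26792 + I*sqrt(14726662998)/1433) - 21034 = -47826 + I*sqrt(14726662998)/1433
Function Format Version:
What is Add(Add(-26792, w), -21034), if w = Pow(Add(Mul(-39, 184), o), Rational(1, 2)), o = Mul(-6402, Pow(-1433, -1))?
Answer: Add(-47826, Mul(Rational(1, 1433), I, Pow(14726662998, Rational(1, 2)))) ≈ Add(-47826., Mul(84.685, I))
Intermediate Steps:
o = Rational(6402, 1433) (o = Mul(-6402, Rational(-1, 1433)) = Rational(6402, 1433) ≈ 4.4676)
w = Mul(Rational(1, 1433), I, Pow(14726662998, Rational(1, 2))) (w = Pow(Add(Mul(-39, 184), Rational(6402, 1433)), Rational(1, 2)) = Pow(Add(-7176, Rational(6402, 1433)), Rational(1, 2)) = Pow(Rational(-10276806, 1433), Rational(1, 2)) = Mul(Rational(1, 1433), I, Pow(14726662998, Rational(1, 2))) ≈ Mul(84.685, I))
Add(Add(-26792, w), -21034) = Add(Add(-26792, Mul(Rational(1, 1433), I, Pow(14726662998, Rational(1, 2)))), -21034) = Add(-47826, Mul(Rational(1, 1433), I, Pow(14726662998, Rational(1, 2))))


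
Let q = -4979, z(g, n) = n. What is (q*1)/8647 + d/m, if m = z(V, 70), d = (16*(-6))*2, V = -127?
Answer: -1004377/302645 ≈ -3.3187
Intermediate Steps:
d = -192 (d = -96*2 = -192)
m = 70
(q*1)/8647 + d/m = -4979*1/8647 - 192/70 = -4979*1/8647 - 192*1/70 = -4979/8647 - 96/35 = -1004377/302645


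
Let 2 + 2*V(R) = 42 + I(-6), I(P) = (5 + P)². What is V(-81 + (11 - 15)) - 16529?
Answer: -33017/2 ≈ -16509.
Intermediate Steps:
V(R) = 41/2 (V(R) = -1 + (42 + (5 - 6)²)/2 = -1 + (42 + (-1)²)/2 = -1 + (42 + 1)/2 = -1 + (½)*43 = -1 + 43/2 = 41/2)
V(-81 + (11 - 15)) - 16529 = 41/2 - 16529 = -33017/2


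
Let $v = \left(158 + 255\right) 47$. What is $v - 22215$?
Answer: $-2804$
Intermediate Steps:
$v = 19411$ ($v = 413 \cdot 47 = 19411$)
$v - 22215 = 19411 - 22215 = -2804$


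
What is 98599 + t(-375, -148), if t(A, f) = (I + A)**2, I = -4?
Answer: 242240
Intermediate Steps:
t(A, f) = (-4 + A)**2
98599 + t(-375, -148) = 98599 + (-4 - 375)**2 = 98599 + (-379)**2 = 98599 + 143641 = 242240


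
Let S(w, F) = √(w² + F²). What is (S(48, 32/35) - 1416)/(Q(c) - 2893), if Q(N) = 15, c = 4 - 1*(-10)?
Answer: 708/1439 - 8*√11029/50365 ≈ 0.47533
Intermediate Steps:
c = 14 (c = 4 + 10 = 14)
S(w, F) = √(F² + w²)
(S(48, 32/35) - 1416)/(Q(c) - 2893) = (√((32/35)² + 48²) - 1416)/(15 - 2893) = (√((32*(1/35))² + 2304) - 1416)/(-2878) = (√((32/35)² + 2304) - 1416)*(-1/2878) = (√(1024/1225 + 2304) - 1416)*(-1/2878) = (√(2823424/1225) - 1416)*(-1/2878) = (16*√11029/35 - 1416)*(-1/2878) = (-1416 + 16*√11029/35)*(-1/2878) = 708/1439 - 8*√11029/50365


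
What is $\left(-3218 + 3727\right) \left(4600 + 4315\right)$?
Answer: $4537735$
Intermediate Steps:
$\left(-3218 + 3727\right) \left(4600 + 4315\right) = 509 \cdot 8915 = 4537735$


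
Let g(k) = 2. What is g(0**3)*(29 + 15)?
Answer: 88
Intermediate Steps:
g(0**3)*(29 + 15) = 2*(29 + 15) = 2*44 = 88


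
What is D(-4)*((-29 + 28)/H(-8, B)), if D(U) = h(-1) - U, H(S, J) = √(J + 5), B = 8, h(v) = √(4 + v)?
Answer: √13*(-4 - √3)/13 ≈ -1.5898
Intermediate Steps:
H(S, J) = √(5 + J)
D(U) = √3 - U (D(U) = √(4 - 1) - U = √3 - U)
D(-4)*((-29 + 28)/H(-8, B)) = (√3 - 1*(-4))*((-29 + 28)/(√(5 + 8))) = (√3 + 4)*(-1/(√13)) = (4 + √3)*(-√13/13) = -√13*(4 + √3)/13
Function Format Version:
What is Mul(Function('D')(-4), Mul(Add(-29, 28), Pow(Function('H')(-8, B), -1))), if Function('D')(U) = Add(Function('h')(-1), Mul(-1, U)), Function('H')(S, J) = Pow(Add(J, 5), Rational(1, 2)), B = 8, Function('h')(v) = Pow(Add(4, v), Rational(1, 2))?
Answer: Mul(Rational(1, 13), Pow(13, Rational(1, 2)), Add(-4, Mul(-1, Pow(3, Rational(1, 2))))) ≈ -1.5898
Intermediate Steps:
Function('H')(S, J) = Pow(Add(5, J), Rational(1, 2))
Function('D')(U) = Add(Pow(3, Rational(1, 2)), Mul(-1, U)) (Function('D')(U) = Add(Pow(Add(4, -1), Rational(1, 2)), Mul(-1, U)) = Add(Pow(3, Rational(1, 2)), Mul(-1, U)))
Mul(Function('D')(-4), Mul(Add(-29, 28), Pow(Function('H')(-8, B), -1))) = Mul(Add(Pow(3, Rational(1, 2)), Mul(-1, -4)), Mul(Add(-29, 28), Pow(Pow(Add(5, 8), Rational(1, 2)), -1))) = Mul(Add(Pow(3, Rational(1, 2)), 4), Mul(-1, Pow(Pow(13, Rational(1, 2)), -1))) = Mul(Add(4, Pow(3, Rational(1, 2))), Mul(-1, Mul(Rational(1, 13), Pow(13, Rational(1, 2))))) = Mul(Add(4, Pow(3, Rational(1, 2))), Mul(Rational(-1, 13), Pow(13, Rational(1, 2)))) = Mul(Rational(-1, 13), Pow(13, Rational(1, 2)), Add(4, Pow(3, Rational(1, 2))))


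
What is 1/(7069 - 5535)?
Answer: 1/1534 ≈ 0.00065189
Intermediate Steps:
1/(7069 - 5535) = 1/1534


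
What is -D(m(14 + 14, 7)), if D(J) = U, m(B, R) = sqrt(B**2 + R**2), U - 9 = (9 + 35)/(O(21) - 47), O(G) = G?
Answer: -95/13 ≈ -7.3077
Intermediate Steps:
U = 95/13 (U = 9 + (9 + 35)/(21 - 47) = 9 + 44/(-26) = 9 + 44*(-1/26) = 9 - 22/13 = 95/13 ≈ 7.3077)
D(J) = 95/13
-D(m(14 + 14, 7)) = -1*95/13 = -95/13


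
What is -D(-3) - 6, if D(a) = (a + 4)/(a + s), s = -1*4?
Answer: -41/7 ≈ -5.8571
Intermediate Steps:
s = -4
D(a) = (4 + a)/(-4 + a) (D(a) = (a + 4)/(a - 4) = (4 + a)/(-4 + a))
-D(-3) - 6 = -(4 - 3)/(-4 - 3) - 6 = -1/(-7) - 6 = -(-1)/7 - 6 = -1*(-⅐) - 6 = ⅐ - 6 = -41/7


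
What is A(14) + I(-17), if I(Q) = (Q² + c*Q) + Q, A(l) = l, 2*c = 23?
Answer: 181/2 ≈ 90.500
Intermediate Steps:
c = 23/2 (c = (½)*23 = 23/2 ≈ 11.500)
I(Q) = Q² + 25*Q/2 (I(Q) = (Q² + 23*Q/2) + Q = Q² + 25*Q/2)
A(14) + I(-17) = 14 + (½)*(-17)*(25 + 2*(-17)) = 14 + (½)*(-17)*(25 - 34) = 14 + (½)*(-17)*(-9) = 14 + 153/2 = 181/2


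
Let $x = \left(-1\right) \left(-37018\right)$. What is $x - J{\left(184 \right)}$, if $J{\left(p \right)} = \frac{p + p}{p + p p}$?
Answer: $\frac{6848328}{185} \approx 37018.0$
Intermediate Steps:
$J{\left(p \right)} = \frac{2 p}{p + p^{2}}$
$x = 37018$
$x - J{\left(184 \right)} = 37018 - \frac{2}{1 + 184} = 37018 - \frac{2}{185} = \frac{6848328}{185}$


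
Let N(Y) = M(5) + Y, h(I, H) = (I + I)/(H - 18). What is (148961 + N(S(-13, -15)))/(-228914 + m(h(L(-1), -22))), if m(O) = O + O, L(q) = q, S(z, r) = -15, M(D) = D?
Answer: -1489510/2289139 ≈ -0.65069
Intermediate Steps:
h(I, H) = 2*I/(-18 + H) (h(I, H) = (2*I)/(-18 + H) = 2*I/(-18 + H))
m(O) = 2*O
N(Y) = 5 + Y
(148961 + N(S(-13, -15)))/(-228914 + m(h(L(-1), -22))) = (148961 + (5 - 15))/(-228914 + 2*(2*(-1)/(-18 - 22))) = (148961 - 10)/(-228914 + 2*(2*(-1)/(-40))) = 148951/(-228914 + 2*(2*(-1)*(-1/40))) = 148951/(-228914 + 2*(1/20)) = 148951/(-228914 + ⅒) = 148951/(-2289139/10) = 148951*(-10/2289139) = -1489510/2289139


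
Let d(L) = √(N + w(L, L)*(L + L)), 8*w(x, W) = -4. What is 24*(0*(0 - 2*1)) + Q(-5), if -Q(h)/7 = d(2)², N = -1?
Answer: 21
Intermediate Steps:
w(x, W) = -½ (w(x, W) = (⅛)*(-4) = -½)
d(L) = √(-1 - L) (d(L) = √(-1 - (L + L)/2) = √(-1 - L))
Q(h) = 21 (Q(h) = -7*(√(-1 - 1*2))² = -7*(√(-1 - 2))² = -7*(√(-3))² = -7*(I*√3)² = -7*(-3) = 21)
24*(0*(0 - 2*1)) + Q(-5) = 24*(0*(0 - 2*1)) + 21 = 24*(0*(0 - 2)) + 21 = 24*(0*(-2)) + 21 = 24*0 + 21 = 0 + 21 = 21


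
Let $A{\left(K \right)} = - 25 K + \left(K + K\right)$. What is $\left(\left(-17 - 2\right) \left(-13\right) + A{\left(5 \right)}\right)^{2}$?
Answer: $17424$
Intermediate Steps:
$A{\left(K \right)} = - 23 K$ ($A{\left(K \right)} = - 25 K + 2 K = - 23 K$)
$\left(\left(-17 - 2\right) \left(-13\right) + A{\left(5 \right)}\right)^{2} = \left(\left(-17 - 2\right) \left(-13\right) - 115\right)^{2} = \left(\left(-19\right) \left(-13\right) - 115\right)^{2} = \left(247 - 115\right)^{2} = 132^{2} = 17424$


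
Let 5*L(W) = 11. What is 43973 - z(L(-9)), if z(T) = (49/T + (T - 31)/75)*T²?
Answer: 137084558/3125 ≈ 43867.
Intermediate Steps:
L(W) = 11/5 (L(W) = (⅕)*11 = 11/5)
z(T) = T²*(-31/75 + 49/T + T/75) (z(T) = (49/T + (-31 + T)*(1/75))*T² = (49/T + (-31/75 + T/75))*T² = (-31/75 + 49/T + T/75)*T² = T²*(-31/75 + 49/T + T/75))
43973 - z(L(-9)) = 43973 - 11*(3675 + (11/5)² - 31*11/5)/(75*5) = 43973 - 11*(3675 + 121/25 - 341/5)/(75*5) = 43973 - 11*90291/(75*5*25) = 43973 - 1*331067/3125 = 43973 - 331067/3125 = 137084558/3125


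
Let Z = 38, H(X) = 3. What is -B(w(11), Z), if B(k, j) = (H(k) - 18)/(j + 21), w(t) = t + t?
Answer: 15/59 ≈ 0.25424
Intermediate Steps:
w(t) = 2*t
B(k, j) = -15/(21 + j) (B(k, j) = (3 - 18)/(j + 21) = -15/(21 + j))
-B(w(11), Z) = -(-15)/(21 + 38) = -(-15)/59 = -1*(-15/59) = 15/59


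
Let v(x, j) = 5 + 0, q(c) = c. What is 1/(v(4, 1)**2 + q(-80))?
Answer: -1/55 ≈ -0.018182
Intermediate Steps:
v(x, j) = 5
1/(v(4, 1)**2 + q(-80)) = 1/(5**2 - 80) = 1/(25 - 80) = 1/(-55) = -1/55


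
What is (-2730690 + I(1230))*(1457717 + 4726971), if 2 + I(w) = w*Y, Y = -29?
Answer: -17109085865056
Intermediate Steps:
I(w) = -2 - 29*w (I(w) = -2 + w*(-29) = -2 - 29*w)
(-2730690 + I(1230))*(1457717 + 4726971) = (-2730690 + (-2 - 29*1230))*(1457717 + 4726971) = (-2730690 + (-2 - 35670))*6184688 = (-2730690 - 35672)*6184688 = -2766362*6184688 = -17109085865056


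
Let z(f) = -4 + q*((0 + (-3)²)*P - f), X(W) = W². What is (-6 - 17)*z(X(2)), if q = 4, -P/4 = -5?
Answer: -16100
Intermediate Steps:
P = 20 (P = -4*(-5) = 20)
z(f) = 716 - 4*f (z(f) = -4 + 4*((0 + (-3)²)*20 - f) = -4 + 4*((0 + 9)*20 - f) = -4 + 4*(9*20 - f) = -4 + 4*(180 - f) = -4 + (720 - 4*f) = 716 - 4*f)
(-6 - 17)*z(X(2)) = (-6 - 17)*(716 - 4*2²) = -23*(716 - 4*4) = -23*(716 - 16) = -23*700 = -16100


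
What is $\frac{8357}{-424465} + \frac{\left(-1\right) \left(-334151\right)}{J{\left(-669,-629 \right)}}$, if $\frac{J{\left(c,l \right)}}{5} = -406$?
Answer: $- \frac{5674094757}{34466558} \approx -164.63$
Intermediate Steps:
$J{\left(c,l \right)} = -2030$ ($J{\left(c,l \right)} = 5 \left(-406\right) = -2030$)
$\frac{8357}{-424465} + \frac{\left(-1\right) \left(-334151\right)}{J{\left(-669,-629 \right)}} = \frac{8357}{-424465} + \frac{\left(-1\right) \left(-334151\right)}{-2030} = 8357 \left(- \frac{1}{424465}\right) + 334151 \left(- \frac{1}{2030}\right) = - \frac{8357}{424465} - \frac{334151}{2030} = - \frac{5674094757}{34466558}$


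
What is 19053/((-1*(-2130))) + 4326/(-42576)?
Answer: 22277393/2519080 ≈ 8.8435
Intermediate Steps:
19053/((-1*(-2130))) + 4326/(-42576) = 19053/2130 + 4326*(-1/42576) = 19053*(1/2130) - 721/7096 = 6351/710 - 721/7096 = 22277393/2519080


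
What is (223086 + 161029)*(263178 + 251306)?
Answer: 197621021660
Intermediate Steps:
(223086 + 161029)*(263178 + 251306) = 384115*514484 = 197621021660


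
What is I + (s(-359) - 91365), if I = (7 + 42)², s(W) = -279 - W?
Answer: -88884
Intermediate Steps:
I = 2401 (I = 49² = 2401)
I + (s(-359) - 91365) = 2401 + ((-279 - 1*(-359)) - 91365) = 2401 + ((-279 + 359) - 91365) = 2401 + (80 - 91365) = 2401 - 91285 = -88884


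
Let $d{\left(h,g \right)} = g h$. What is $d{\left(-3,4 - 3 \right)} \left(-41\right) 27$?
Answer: $3321$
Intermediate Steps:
$d{\left(-3,4 - 3 \right)} \left(-41\right) 27 = \left(4 - 3\right) \left(-3\right) \left(-41\right) 27 = 1 \left(-3\right) \left(-41\right) 27 = \left(-3\right) \left(-41\right) 27 = 123 \cdot 27 = 3321$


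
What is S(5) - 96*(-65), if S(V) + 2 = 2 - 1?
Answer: 6239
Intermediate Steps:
S(V) = -1 (S(V) = -2 + (2 - 1) = -2 + 1 = -1)
S(5) - 96*(-65) = -1 - 96*(-65) = -1 + 6240 = 6239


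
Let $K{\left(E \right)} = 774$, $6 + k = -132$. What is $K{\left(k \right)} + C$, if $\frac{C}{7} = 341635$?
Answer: $2392219$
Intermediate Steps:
$k = -138$ ($k = -6 - 132 = -138$)
$C = 2391445$ ($C = 7 \cdot 341635 = 2391445$)
$K{\left(k \right)} + C = 774 + 2391445 = 2392219$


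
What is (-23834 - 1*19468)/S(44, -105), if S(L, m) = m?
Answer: 2062/5 ≈ 412.40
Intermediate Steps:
(-23834 - 1*19468)/S(44, -105) = (-23834 - 1*19468)/(-105) = (-23834 - 19468)*(-1/105) = -43302*(-1/105) = 2062/5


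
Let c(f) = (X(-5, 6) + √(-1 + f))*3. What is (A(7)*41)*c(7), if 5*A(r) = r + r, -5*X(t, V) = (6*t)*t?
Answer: -10332 + 1722*√6/5 ≈ -9488.4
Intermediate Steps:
X(t, V) = -6*t²/5 (X(t, V) = -6*t*t/5 = -6*t²/5)
A(r) = 2*r/5 (A(r) = (r + r)/5 = (2*r)/5 = 2*r/5)
c(f) = -90 + 3*√(-1 + f) (c(f) = (-6/5*(-5)² + √(-1 + f))*3 = (-6/5*25 + √(-1 + f))*3 = (-30 + √(-1 + f))*3 = -90 + 3*√(-1 + f))
(A(7)*41)*c(7) = (((⅖)*7)*41)*(-90 + 3*√(-1 + 7)) = ((14/5)*41)*(-90 + 3*√6) = 574*(-90 + 3*√6)/5 = -10332 + 1722*√6/5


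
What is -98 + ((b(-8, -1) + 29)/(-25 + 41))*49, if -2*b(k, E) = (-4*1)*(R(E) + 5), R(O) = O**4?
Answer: 441/16 ≈ 27.563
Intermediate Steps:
b(k, E) = 10 + 2*E**4 (b(k, E) = -(-4*1)*(E**4 + 5)/2 = -(-2)*(5 + E**4) = -(-20 - 4*E**4)/2 = 10 + 2*E**4)
-98 + ((b(-8, -1) + 29)/(-25 + 41))*49 = -98 + (((10 + 2*(-1)**4) + 29)/(-25 + 41))*49 = -98 + (((10 + 2*1) + 29)/16)*49 = -98 + (((10 + 2) + 29)*(1/16))*49 = -98 + ((12 + 29)*(1/16))*49 = -98 + (41*(1/16))*49 = -98 + (41/16)*49 = -98 + 2009/16 = 441/16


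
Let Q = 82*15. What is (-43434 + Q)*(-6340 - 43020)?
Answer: 2083189440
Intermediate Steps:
Q = 1230
(-43434 + Q)*(-6340 - 43020) = (-43434 + 1230)*(-6340 - 43020) = -42204*(-49360) = 2083189440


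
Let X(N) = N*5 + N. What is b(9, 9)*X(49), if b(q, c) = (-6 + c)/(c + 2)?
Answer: 882/11 ≈ 80.182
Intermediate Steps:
X(N) = 6*N (X(N) = 5*N + N = 6*N)
b(q, c) = (-6 + c)/(2 + c)
b(9, 9)*X(49) = ((-6 + 9)/(2 + 9))*(6*49) = (3/11)*294 = 882/11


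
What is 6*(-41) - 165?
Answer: -411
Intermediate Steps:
6*(-41) - 165 = -246 - 165 = -411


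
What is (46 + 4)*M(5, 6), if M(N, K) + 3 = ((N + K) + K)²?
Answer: 14300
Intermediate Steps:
M(N, K) = -3 + (N + 2*K)² (M(N, K) = -3 + ((N + K) + K)² = -3 + ((K + N) + K)² = -3 + (N + 2*K)²)
(46 + 4)*M(5, 6) = (46 + 4)*(-3 + (5 + 2*6)²) = 50*(-3 + (5 + 12)²) = 50*(-3 + 17²) = 50*(-3 + 289) = 50*286 = 14300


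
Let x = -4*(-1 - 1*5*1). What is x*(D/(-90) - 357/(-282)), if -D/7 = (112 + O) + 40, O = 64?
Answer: 101892/235 ≈ 433.58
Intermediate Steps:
D = -1512 (D = -7*((112 + 64) + 40) = -7*(176 + 40) = -7*216 = -1512)
x = 24 (x = -4*(-1 - 5*1) = -4*(-1 - 5) = -4*(-6) = 24)
x*(D/(-90) - 357/(-282)) = 24*(-1512/(-90) - 357/(-282)) = 24*(-1512*(-1/90) - 357*(-1/282)) = 24*(84/5 + 119/94) = 24*(8491/470) = 101892/235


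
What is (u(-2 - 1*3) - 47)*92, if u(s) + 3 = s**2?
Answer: -2300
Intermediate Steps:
u(s) = -3 + s**2
(u(-2 - 1*3) - 47)*92 = ((-3 + (-2 - 1*3)**2) - 47)*92 = ((-3 + (-2 - 3)**2) - 47)*92 = ((-3 + (-5)**2) - 47)*92 = ((-3 + 25) - 47)*92 = (22 - 47)*92 = -25*92 = -2300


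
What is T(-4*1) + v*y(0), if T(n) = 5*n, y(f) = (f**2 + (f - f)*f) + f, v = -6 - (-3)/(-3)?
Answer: -20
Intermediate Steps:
v = -7 (v = -6 - (-3)*(-1)/3 = -6 - 1*1 = -6 - 1 = -7)
y(f) = f + f**2 (y(f) = (f**2 + 0*f) + f = (f**2 + 0) + f = f**2 + f = f + f**2)
T(-4*1) + v*y(0) = 5*(-4*1) - 0*(1 + 0) = 5*(-4) - 0 = -20 - 7*0 = -20 + 0 = -20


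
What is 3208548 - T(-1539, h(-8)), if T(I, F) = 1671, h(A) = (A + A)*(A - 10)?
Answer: 3206877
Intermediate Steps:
h(A) = 2*A*(-10 + A) (h(A) = (2*A)*(-10 + A) = 2*A*(-10 + A))
3208548 - T(-1539, h(-8)) = 3208548 - 1*1671 = 3208548 - 1671 = 3206877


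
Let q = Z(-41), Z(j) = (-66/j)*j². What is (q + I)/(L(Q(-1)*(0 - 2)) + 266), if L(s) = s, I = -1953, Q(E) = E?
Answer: 753/268 ≈ 2.8097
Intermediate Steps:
Z(j) = -66*j
q = 2706 (q = -66*(-41) = 2706)
(q + I)/(L(Q(-1)*(0 - 2)) + 266) = (2706 - 1953)/(-(0 - 2) + 266) = 753/(-1*(-2) + 266) = 753/(2 + 266) = 753/268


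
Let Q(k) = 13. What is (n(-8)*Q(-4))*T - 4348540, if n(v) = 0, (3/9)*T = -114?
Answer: -4348540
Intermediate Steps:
T = -342 (T = 3*(-114) = -342)
(n(-8)*Q(-4))*T - 4348540 = (0*13)*(-342) - 4348540 = 0*(-342) - 4348540 = 0 - 4348540 = -4348540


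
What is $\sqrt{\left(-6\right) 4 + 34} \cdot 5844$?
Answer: $5844 \sqrt{10} \approx 18480.0$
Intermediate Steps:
$\sqrt{\left(-6\right) 4 + 34} \cdot 5844 = \sqrt{-24 + 34} \cdot 5844 = \sqrt{10} \cdot 5844 = 5844 \sqrt{10}$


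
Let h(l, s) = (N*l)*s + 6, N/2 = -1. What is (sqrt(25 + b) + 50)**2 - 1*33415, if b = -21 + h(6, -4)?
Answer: -30857 + 100*sqrt(58) ≈ -30095.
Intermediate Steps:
N = -2 (N = 2*(-1) = -2)
h(l, s) = 6 - 2*l*s (h(l, s) = (-2*l)*s + 6 = -2*l*s + 6 = 6 - 2*l*s)
b = 33 (b = -21 + (6 - 2*6*(-4)) = -21 + (6 + 48) = -21 + 54 = 33)
(sqrt(25 + b) + 50)**2 - 1*33415 = (sqrt(25 + 33) + 50)**2 - 1*33415 = (sqrt(58) + 50)**2 - 33415 = (50 + sqrt(58))**2 - 33415 = -33415 + (50 + sqrt(58))**2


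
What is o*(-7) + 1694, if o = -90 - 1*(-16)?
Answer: 2212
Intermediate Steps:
o = -74 (o = -90 + 16 = -74)
o*(-7) + 1694 = -74*(-7) + 1694 = 518 + 1694 = 2212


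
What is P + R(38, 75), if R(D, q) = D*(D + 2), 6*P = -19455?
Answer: -3445/2 ≈ -1722.5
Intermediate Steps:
P = -6485/2 (P = (⅙)*(-19455) = -6485/2 ≈ -3242.5)
R(D, q) = D*(2 + D)
P + R(38, 75) = -6485/2 + 38*(2 + 38) = -6485/2 + 38*40 = -6485/2 + 1520 = -3445/2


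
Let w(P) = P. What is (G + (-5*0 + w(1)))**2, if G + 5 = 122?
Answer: 13924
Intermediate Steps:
G = 117 (G = -5 + 122 = 117)
(G + (-5*0 + w(1)))**2 = (117 + (-5*0 + 1))**2 = (117 + (0 + 1))**2 = (117 + 1)**2 = 118**2 = 13924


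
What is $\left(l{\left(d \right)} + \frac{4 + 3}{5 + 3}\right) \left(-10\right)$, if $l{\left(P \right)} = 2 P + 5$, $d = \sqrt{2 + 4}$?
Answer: $- \frac{235}{4} - 20 \sqrt{6} \approx -107.74$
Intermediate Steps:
$d = \sqrt{6} \approx 2.4495$
$l{\left(P \right)} = 5 + 2 P$
$\left(l{\left(d \right)} + \frac{4 + 3}{5 + 3}\right) \left(-10\right) = \left(\left(5 + 2 \sqrt{6}\right) + \frac{4 + 3}{5 + 3}\right) \left(-10\right) = \left(\left(5 + 2 \sqrt{6}\right) + \frac{7}{8}\right) \left(-10\right) = \left(\frac{47}{8} + 2 \sqrt{6}\right) \left(-10\right) = - \frac{235}{4} - 20 \sqrt{6}$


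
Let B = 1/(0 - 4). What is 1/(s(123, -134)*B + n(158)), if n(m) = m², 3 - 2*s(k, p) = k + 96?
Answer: 1/24991 ≈ 4.0014e-5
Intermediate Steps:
B = -¼ (B = 1/(-4) = -¼ ≈ -0.25000)
s(k, p) = -93/2 - k/2 (s(k, p) = 3/2 - (k + 96)/2 = 3/2 - (96 + k)/2 = 3/2 + (-48 - k/2) = -93/2 - k/2)
1/(s(123, -134)*B + n(158)) = 1/((-93/2 - ½*123)*(-¼) + 158²) = 1/((-93/2 - 123/2)*(-¼) + 24964) = 1/(-108*(-¼) + 24964) = 1/(27 + 24964) = 1/24991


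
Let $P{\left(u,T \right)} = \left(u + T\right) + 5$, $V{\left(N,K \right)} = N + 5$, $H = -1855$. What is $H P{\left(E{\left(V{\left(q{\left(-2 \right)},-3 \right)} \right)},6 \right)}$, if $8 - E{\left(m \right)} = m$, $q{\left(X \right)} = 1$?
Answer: $-24115$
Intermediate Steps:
$V{\left(N,K \right)} = 5 + N$
$E{\left(m \right)} = 8 - m$
$P{\left(u,T \right)} = 5 + T + u$ ($P{\left(u,T \right)} = \left(T + u\right) + 5 = 5 + T + u$)
$H P{\left(E{\left(V{\left(q{\left(-2 \right)},-3 \right)} \right)},6 \right)} = - 1855 \left(5 + 6 + \left(8 - \left(5 + 1\right)\right)\right) = - 1855 \left(5 + 6 + \left(8 - 6\right)\right) = - 1855 \left(5 + 6 + 2\right) = \left(-1855\right) 13 = -24115$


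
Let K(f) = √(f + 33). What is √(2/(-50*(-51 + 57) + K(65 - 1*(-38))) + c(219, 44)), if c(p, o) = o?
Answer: √(6599 - 44*√34)/√(150 - √34) ≈ 6.6327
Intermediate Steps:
K(f) = √(33 + f)
√(2/(-50*(-51 + 57) + K(65 - 1*(-38))) + c(219, 44)) = √(2/(-50*(-51 + 57) + √(33 + (65 - 1*(-38)))) + 44) = √(2/(-50*6 + √(33 + (65 + 38))) + 44) = √(2/(-300 + √(33 + 103)) + 44) = √(2/(-300 + √136) + 44) = √(2/(-300 + 2*√34) + 44) = √(44 + 2/(-300 + 2*√34))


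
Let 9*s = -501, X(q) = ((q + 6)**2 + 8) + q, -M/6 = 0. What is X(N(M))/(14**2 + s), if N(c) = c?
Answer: 132/421 ≈ 0.31354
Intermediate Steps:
M = 0 (M = -6*0 = 0)
X(q) = 8 + q + (6 + q)**2 (X(q) = ((6 + q)**2 + 8) + q = (8 + (6 + q)**2) + q = 8 + q + (6 + q)**2)
s = -167/3 (s = (1/9)*(-501) = -167/3 ≈ -55.667)
X(N(M))/(14**2 + s) = (8 + 0 + (6 + 0)**2)/(14**2 - 167/3) = (8 + 0 + 6**2)/(196 - 167/3) = (8 + 0 + 36)/(421/3) = (3/421)*44 = 132/421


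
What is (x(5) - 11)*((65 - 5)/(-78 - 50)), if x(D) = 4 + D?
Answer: 15/16 ≈ 0.93750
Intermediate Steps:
(x(5) - 11)*((65 - 5)/(-78 - 50)) = ((4 + 5) - 11)*((65 - 5)/(-78 - 50)) = (9 - 11)*(60/(-128)) = -120*(-1)/128 = -2*(-15/32) = 15/16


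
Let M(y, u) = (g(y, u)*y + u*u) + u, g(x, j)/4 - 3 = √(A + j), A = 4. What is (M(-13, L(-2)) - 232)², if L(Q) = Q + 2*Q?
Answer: 122756 + 37232*I*√2 ≈ 1.2276e+5 + 52654.0*I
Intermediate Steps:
g(x, j) = 12 + 4*√(4 + j)
L(Q) = 3*Q
M(y, u) = u + u² + y*(12 + 4*√(4 + u)) (M(y, u) = ((12 + 4*√(4 + u))*y + u*u) + u = (y*(12 + 4*√(4 + u)) + u²) + u = (u² + y*(12 + 4*√(4 + u))) + u = u + u² + y*(12 + 4*√(4 + u)))
(M(-13, L(-2)) - 232)² = ((3*(-2) + (3*(-2))² + 4*(-13)*(3 + √(4 + 3*(-2)))) - 232)² = ((-6 + (-6)² + 4*(-13)*(3 + √(4 - 6))) - 232)² = ((-6 + 36 + 4*(-13)*(3 + √(-2))) - 232)² = ((-6 + 36 + 4*(-13)*(3 + I*√2)) - 232)² = ((-6 + 36 + (-156 - 52*I*√2)) - 232)² = ((-126 - 52*I*√2) - 232)² = (-358 - 52*I*√2)²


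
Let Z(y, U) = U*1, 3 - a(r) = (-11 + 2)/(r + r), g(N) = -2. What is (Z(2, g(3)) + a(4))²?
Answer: 289/64 ≈ 4.5156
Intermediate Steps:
a(r) = 3 + 9/(2*r) (a(r) = 3 - (-11 + 2)/(r + r) = 3 - (-9)/(2*r) = 3 + 9/(2*r))
Z(y, U) = U
(Z(2, g(3)) + a(4))² = (-2 + (3 + (9/2)/4))² = (-2 + (3 + (9/2)*(¼)))² = (-2 + (3 + 9/8))² = (-2 + 33/8)² = (17/8)² = 289/64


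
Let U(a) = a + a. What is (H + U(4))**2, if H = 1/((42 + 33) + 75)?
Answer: 1442401/22500 ≈ 64.107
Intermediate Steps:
U(a) = 2*a
H = 1/150 (H = 1/(75 + 75) = 1/150 ≈ 0.0066667)
(H + U(4))**2 = (1/150 + 2*4)**2 = (1/150 + 8)**2 = (1201/150)**2 = 1442401/22500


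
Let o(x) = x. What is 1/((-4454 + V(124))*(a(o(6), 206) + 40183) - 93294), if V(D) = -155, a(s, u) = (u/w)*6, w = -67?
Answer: -67/12409184923 ≈ -5.3992e-9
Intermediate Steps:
a(s, u) = -6*u/67 (a(s, u) = (u/(-67))*6 = (u*(-1/67))*6 = -u/67*6 = -6*u/67)
1/((-4454 + V(124))*(a(o(6), 206) + 40183) - 93294) = 1/((-4454 - 155)*(-6/67*206 + 40183) - 93294) = 1/(-4609*(-1236/67 + 40183) - 93294) = 1/(-4609*2691025/67 - 93294) = 1/(-12402934225/67 - 93294) = 1/(-12409184923/67) = -67/12409184923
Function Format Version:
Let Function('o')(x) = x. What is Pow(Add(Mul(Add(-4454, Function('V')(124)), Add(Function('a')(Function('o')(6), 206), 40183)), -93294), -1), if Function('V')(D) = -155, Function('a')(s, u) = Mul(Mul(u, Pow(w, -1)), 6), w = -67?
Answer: Rational(-67, 12409184923) ≈ -5.3992e-9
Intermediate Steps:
Function('a')(s, u) = Mul(Rational(-6, 67), u) (Function('a')(s, u) = Mul(Mul(u, Pow(-67, -1)), 6) = Mul(Mul(u, Rational(-1, 67)), 6) = Mul(Mul(Rational(-1, 67), u), 6) = Mul(Rational(-6, 67), u))
Pow(Add(Mul(Add(-4454, Function('V')(124)), Add(Function('a')(Function('o')(6), 206), 40183)), -93294), -1) = Pow(Add(Mul(Add(-4454, -155), Add(Mul(Rational(-6, 67), 206), 40183)), -93294), -1) = Pow(Add(Mul(-4609, Add(Rational(-1236, 67), 40183)), -93294), -1) = Pow(Add(Mul(-4609, Rational(2691025, 67)), -93294), -1) = Pow(Add(Rational(-12402934225, 67), -93294), -1) = Pow(Rational(-12409184923, 67), -1) = Rational(-67, 12409184923)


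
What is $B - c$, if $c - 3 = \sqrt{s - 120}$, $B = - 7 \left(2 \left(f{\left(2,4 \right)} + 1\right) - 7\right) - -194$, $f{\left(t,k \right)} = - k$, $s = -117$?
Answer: $282 - i \sqrt{237} \approx 282.0 - 15.395 i$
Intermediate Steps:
$B = 285$ ($B = - 7 \left(2 \left(\left(-1\right) 4 + 1\right) - 7\right) - -194 = - 7 \left(2 \left(-4 + 1\right) - 7\right) + 194 = - 7 \left(2 \left(-3\right) - 7\right) + 194 = - 7 \left(-6 - 7\right) + 194 = \left(-7\right) \left(-13\right) + 194 = 91 + 194 = 285$)
$c = 3 + i \sqrt{237}$ ($c = 3 + \sqrt{-117 - 120} = 3 + \sqrt{-237} = 3 + i \sqrt{237} \approx 3.0 + 15.395 i$)
$B - c = 285 - \left(3 + i \sqrt{237}\right) = 282 - i \sqrt{237}$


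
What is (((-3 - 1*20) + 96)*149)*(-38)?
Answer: -413326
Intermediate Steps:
(((-3 - 1*20) + 96)*149)*(-38) = (((-3 - 20) + 96)*149)*(-38) = ((-23 + 96)*149)*(-38) = (73*149)*(-38) = 10877*(-38) = -413326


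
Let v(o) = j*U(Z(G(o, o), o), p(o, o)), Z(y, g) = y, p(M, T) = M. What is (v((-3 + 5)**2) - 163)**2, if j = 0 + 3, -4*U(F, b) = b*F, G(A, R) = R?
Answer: 30625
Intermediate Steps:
U(F, b) = -F*b/4 (U(F, b) = -b*F/4 = -F*b/4)
j = 3
v(o) = -3*o**2/4 (v(o) = 3*(-o*o/4) = 3*(-o**2/4) = -3*o**2/4)
(v((-3 + 5)**2) - 163)**2 = (-3*(-3 + 5)**4/4 - 163)**2 = (-3*(2**2)**2/4 - 163)**2 = (-3/4*4**2 - 163)**2 = (-3/4*16 - 163)**2 = (-12 - 163)**2 = (-175)**2 = 30625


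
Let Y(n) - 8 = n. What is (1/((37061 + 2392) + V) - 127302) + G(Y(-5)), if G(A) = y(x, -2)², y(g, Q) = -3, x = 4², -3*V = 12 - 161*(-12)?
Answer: -4939604864/38805 ≈ -1.2729e+5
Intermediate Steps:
V = -648 (V = -(12 - 161*(-12))/3 = -(12 + 1932)/3 = -⅓*1944 = -648)
x = 16
Y(n) = 8 + n
G(A) = 9 (G(A) = (-3)² = 9)
(1/((37061 + 2392) + V) - 127302) + G(Y(-5)) = (1/((37061 + 2392) - 648) - 127302) + 9 = (1/(39453 - 648) - 127302) + 9 = (1/38805 - 127302) + 9 = -4939954109/38805 + 9 = -4939604864/38805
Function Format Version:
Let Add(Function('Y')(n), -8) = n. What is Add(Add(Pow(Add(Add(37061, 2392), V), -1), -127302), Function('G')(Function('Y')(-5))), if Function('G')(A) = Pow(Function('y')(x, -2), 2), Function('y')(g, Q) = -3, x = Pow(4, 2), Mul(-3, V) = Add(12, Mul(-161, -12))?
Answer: Rational(-4939604864, 38805) ≈ -1.2729e+5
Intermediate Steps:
V = -648 (V = Mul(Rational(-1, 3), Add(12, Mul(-161, -12))) = Mul(Rational(-1, 3), Add(12, 1932)) = Mul(Rational(-1, 3), 1944) = -648)
x = 16
Function('Y')(n) = Add(8, n)
Function('G')(A) = 9 (Function('G')(A) = Pow(-3, 2) = 9)
Add(Add(Pow(Add(Add(37061, 2392), V), -1), -127302), Function('G')(Function('Y')(-5))) = Add(Add(Pow(Add(Add(37061, 2392), -648), -1), -127302), 9) = Add(Add(Pow(Add(39453, -648), -1), -127302), 9) = Add(Add(Pow(38805, -1), -127302), 9) = Add(Add(Rational(1, 38805), -127302), 9) = Add(Rational(-4939954109, 38805), 9) = Rational(-4939604864, 38805)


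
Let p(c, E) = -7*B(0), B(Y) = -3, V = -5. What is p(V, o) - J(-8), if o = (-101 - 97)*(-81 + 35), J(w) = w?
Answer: 29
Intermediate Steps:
o = 9108 (o = -198*(-46) = 9108)
p(c, E) = 21 (p(c, E) = -7*(-3) = 21)
p(V, o) - J(-8) = 21 - 1*(-8) = 21 + 8 = 29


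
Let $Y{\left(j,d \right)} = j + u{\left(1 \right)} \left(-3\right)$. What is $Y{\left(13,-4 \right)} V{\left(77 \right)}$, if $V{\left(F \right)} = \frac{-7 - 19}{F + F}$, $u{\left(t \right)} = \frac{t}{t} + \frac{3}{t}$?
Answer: $- \frac{13}{77} \approx -0.16883$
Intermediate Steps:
$u{\left(t \right)} = 1 + \frac{3}{t}$
$Y{\left(j,d \right)} = -12 + j$ ($Y{\left(j,d \right)} = j + \frac{3 + 1}{1} \left(-3\right) = j + 1 \cdot 4 \left(-3\right) = j + 4 \left(-3\right) = j - 12 = -12 + j$)
$V{\left(F \right)} = - \frac{13}{F}$ ($V{\left(F \right)} = - \frac{26}{2 F} = - 26 \frac{1}{2 F} = - \frac{13}{F}$)
$Y{\left(13,-4 \right)} V{\left(77 \right)} = \left(-12 + 13\right) \left(- \frac{13}{77}\right) = 1 \left(\left(-13\right) \frac{1}{77}\right) = 1 \left(- \frac{13}{77}\right) = - \frac{13}{77}$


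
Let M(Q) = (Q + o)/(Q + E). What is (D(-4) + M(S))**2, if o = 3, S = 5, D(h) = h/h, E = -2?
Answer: 121/9 ≈ 13.444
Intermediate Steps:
D(h) = 1
M(Q) = (3 + Q)/(-2 + Q) (M(Q) = (Q + 3)/(Q - 2) = (3 + Q)/(-2 + Q))
(D(-4) + M(S))**2 = (1 + (3 + 5)/(-2 + 5))**2 = (1 + 8/3)**2 = (11/3)**2 = 121/9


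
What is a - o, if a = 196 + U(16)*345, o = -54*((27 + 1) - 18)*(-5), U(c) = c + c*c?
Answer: 91336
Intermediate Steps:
U(c) = c + c²
o = 2700 (o = -54*(28 - 18)*(-5) = -54*10*(-5) = -540*(-5) = 2700)
a = 94036 (a = 196 + (16*(1 + 16))*345 = 196 + (16*17)*345 = 196 + 272*345 = 196 + 93840 = 94036)
a - o = 94036 - 1*2700 = 94036 - 2700 = 91336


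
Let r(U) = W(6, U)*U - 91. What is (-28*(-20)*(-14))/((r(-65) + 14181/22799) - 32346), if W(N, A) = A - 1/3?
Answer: 268116240/964045843 ≈ 0.27812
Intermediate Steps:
W(N, A) = -1/3 + A (W(N, A) = A - 1*1/3 = A - 1/3 = -1/3 + A)
r(U) = -91 + U*(-1/3 + U) (r(U) = (-1/3 + U)*U - 91 = U*(-1/3 + U) - 91 = -91 + U*(-1/3 + U))
(-28*(-20)*(-14))/((r(-65) + 14181/22799) - 32346) = (-28*(-20)*(-14))/(((-91 + (-65)**2 - 1/3*(-65)) + 14181/22799) - 32346) = (560*(-14))/(((-91 + 4225 + 65/3) + 14181*(1/22799)) - 32346) = -7840/((12467/3 + 14181/22799) - 32346) = -7840/(284277676/68397 - 32346) = -7840/(-1928091686/68397) = -7840*(-68397/1928091686) = 268116240/964045843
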